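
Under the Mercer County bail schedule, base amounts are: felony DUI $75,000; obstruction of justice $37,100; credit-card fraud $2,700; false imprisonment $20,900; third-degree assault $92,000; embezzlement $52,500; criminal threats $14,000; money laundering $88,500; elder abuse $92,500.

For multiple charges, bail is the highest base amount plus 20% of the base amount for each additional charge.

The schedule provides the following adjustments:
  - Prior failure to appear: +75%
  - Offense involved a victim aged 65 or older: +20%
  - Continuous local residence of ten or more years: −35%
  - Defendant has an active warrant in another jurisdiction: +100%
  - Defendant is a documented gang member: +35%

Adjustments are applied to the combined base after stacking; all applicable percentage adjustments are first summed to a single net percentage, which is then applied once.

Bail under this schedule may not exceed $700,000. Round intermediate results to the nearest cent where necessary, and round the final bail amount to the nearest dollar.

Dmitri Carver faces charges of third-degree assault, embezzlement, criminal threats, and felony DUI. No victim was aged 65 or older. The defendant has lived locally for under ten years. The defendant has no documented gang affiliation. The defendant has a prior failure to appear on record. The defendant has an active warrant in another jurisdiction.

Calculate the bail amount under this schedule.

Base amounts from the schedule: third-degree assault $92,000; embezzlement $52,500; criminal threats $14,000; felony DUI $75,000.
Stacking rule: highest base plus 20% of each additional charge. Highest is third-degree assault at $92,000. Additional: $52,500 × 20% = $10,500; $14,000 × 20% = $2,800; $75,000 × 20% = $15,000. Combined base = $92,000 + $28,300 = $120,300.
Net percentage adjustment: +75% +100% = +175%. $120,300 × 2.75 = $330,825.
$330,825 is within the $700,000 maximum.

$330,825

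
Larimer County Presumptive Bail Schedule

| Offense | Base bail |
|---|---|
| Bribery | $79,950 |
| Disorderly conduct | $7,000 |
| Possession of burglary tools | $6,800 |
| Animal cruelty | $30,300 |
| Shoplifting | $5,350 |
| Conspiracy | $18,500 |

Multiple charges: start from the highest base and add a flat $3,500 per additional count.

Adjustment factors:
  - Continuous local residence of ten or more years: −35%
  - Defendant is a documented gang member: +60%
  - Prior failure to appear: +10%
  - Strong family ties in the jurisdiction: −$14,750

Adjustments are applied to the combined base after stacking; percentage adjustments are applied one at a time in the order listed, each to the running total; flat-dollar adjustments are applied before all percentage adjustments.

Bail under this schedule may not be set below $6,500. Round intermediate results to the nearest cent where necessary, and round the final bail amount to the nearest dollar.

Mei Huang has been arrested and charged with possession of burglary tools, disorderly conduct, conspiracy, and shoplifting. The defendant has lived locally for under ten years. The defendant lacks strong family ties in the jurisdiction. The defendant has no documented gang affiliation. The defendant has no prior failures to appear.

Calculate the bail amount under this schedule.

$29,000

Base amounts from the schedule: possession of burglary tools $6,800; disorderly conduct $7,000; conspiracy $18,500; shoplifting $5,350.
Stacking rule: highest base plus $3,500 per additional charge. Highest is conspiracy at $18,500; 3 additional charges → +$10,500. Combined base = $29,000.
No adjustment factors apply to this defendant.
$29,000 is at or above the $6,500 minimum.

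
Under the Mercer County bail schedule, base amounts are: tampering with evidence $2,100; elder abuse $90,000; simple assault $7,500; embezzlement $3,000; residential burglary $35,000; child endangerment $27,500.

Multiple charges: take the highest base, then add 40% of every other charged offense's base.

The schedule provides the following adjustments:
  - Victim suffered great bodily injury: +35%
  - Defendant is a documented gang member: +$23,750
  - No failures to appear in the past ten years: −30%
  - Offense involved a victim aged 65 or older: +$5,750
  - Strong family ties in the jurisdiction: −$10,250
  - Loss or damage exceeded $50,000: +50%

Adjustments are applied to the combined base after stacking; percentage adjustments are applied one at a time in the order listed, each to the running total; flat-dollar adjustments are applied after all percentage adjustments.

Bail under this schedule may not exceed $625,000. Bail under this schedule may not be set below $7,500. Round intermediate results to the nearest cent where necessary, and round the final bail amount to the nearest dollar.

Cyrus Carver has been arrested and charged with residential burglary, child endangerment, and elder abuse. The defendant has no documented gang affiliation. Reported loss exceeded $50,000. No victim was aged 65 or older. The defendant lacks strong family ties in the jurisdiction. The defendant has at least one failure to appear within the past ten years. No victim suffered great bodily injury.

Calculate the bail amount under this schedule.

Base amounts from the schedule: residential burglary $35,000; child endangerment $27,500; elder abuse $90,000.
Stacking rule: highest base plus 40% of each additional charge. Highest is elder abuse at $90,000. Additional: $35,000 × 40% = $14,000; $27,500 × 40% = $11,000. Combined base = $90,000 + $25,000 = $115,000.
Loss or damage exceeded $50,000 (+50%): $115,000 × 1.5 = $172,500.
$172,500 is within the $625,000 maximum.
$172,500 is at or above the $7,500 minimum.

$172,500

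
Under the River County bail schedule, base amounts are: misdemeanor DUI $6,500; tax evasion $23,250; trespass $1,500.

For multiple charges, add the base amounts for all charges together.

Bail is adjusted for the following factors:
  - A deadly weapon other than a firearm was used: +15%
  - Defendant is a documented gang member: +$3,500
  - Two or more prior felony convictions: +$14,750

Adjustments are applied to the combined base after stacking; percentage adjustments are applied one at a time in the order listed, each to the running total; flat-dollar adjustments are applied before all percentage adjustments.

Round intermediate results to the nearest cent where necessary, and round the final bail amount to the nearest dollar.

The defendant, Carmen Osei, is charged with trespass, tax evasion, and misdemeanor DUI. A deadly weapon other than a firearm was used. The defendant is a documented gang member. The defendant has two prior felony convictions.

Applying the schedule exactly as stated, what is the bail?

$56,925

Base amounts from the schedule: trespass $1,500; tax evasion $23,250; misdemeanor DUI $6,500.
Stacking rule: sum of all bases. $1,500 + $23,250 + $6,500 = $31,250.
Defendant is a documented gang member (+$3,500 flat): $31,250 + $3,500 = $34,750.
Two or more prior felony convictions (+$14,750 flat): $34,750 + $14,750 = $49,500.
A deadly weapon other than a firearm was used (+15%): $49,500 × 1.15 = $56,925.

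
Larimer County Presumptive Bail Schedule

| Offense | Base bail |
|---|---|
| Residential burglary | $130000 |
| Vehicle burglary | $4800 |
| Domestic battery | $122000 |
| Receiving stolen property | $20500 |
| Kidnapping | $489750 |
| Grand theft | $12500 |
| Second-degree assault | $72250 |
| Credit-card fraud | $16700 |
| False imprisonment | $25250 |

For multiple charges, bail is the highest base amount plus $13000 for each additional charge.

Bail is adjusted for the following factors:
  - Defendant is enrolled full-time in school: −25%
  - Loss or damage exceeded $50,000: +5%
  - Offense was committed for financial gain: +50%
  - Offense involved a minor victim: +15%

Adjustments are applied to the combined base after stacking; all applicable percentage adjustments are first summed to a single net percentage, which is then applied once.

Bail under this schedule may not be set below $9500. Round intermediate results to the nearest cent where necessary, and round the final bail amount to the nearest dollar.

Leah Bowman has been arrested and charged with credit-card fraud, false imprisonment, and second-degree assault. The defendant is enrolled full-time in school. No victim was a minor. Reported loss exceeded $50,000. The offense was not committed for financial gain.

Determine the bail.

Base amounts from the schedule: credit-card fraud $16700; false imprisonment $25250; second-degree assault $72250.
Stacking rule: highest base plus $13000 per additional charge. Highest is second-degree assault at $72250; 2 additional charges → +$26000. Combined base = $98250.
Net percentage adjustment: −25% +5% = −20%. $98250 × 0.8 = $78600.
$78600 is at or above the $9500 minimum.

$78600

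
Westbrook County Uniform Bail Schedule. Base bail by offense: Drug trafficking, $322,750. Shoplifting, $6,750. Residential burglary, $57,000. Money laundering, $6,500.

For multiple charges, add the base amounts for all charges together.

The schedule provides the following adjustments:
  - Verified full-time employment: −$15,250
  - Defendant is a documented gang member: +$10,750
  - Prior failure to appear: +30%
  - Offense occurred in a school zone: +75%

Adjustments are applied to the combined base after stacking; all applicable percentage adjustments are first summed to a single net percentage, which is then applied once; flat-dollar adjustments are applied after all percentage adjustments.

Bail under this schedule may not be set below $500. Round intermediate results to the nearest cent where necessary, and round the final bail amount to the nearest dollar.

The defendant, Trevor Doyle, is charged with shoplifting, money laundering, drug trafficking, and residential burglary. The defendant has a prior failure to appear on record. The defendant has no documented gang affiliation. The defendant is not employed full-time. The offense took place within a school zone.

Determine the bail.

$805,650

Base amounts from the schedule: shoplifting $6,750; money laundering $6,500; drug trafficking $322,750; residential burglary $57,000.
Stacking rule: sum of all bases. $6,750 + $6,500 + $322,750 + $57,000 = $393,000.
Net percentage adjustment: +30% +75% = +105%. $393,000 × 2.05 = $805,650.
$805,650 is at or above the $500 minimum.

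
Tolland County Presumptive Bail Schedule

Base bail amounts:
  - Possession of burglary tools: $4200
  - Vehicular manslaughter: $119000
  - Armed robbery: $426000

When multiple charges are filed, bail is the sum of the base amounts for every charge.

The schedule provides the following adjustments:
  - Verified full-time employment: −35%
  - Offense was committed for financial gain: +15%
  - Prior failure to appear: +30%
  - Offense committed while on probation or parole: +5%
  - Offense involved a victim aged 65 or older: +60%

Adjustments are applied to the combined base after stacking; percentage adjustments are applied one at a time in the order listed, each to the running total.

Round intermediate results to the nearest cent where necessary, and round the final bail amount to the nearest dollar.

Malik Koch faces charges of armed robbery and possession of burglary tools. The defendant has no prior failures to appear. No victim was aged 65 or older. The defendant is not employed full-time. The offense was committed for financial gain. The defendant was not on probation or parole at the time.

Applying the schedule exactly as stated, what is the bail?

Base amounts from the schedule: armed robbery $426000; possession of burglary tools $4200.
Stacking rule: sum of all bases. $426000 + $4200 = $430200.
Offense was committed for financial gain (+15%): $430200 × 1.15 = $494730.

$494730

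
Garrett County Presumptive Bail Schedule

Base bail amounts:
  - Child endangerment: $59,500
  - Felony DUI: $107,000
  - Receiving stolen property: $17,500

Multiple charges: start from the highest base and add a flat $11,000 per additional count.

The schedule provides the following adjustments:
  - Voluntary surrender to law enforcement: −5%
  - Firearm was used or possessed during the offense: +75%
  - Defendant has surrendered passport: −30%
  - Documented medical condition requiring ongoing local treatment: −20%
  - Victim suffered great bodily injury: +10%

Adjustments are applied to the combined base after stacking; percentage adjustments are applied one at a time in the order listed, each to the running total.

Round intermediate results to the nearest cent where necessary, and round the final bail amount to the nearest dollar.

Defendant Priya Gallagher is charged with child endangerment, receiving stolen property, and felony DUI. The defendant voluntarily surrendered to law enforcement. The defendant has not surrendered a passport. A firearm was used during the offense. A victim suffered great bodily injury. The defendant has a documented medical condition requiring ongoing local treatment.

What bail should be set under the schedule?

Base amounts from the schedule: child endangerment $59,500; receiving stolen property $17,500; felony DUI $107,000.
Stacking rule: highest base plus $11,000 per additional charge. Highest is felony DUI at $107,000; 2 additional charges → +$22,000. Combined base = $129,000.
Voluntary surrender to law enforcement (−5%): $129,000 × 0.95 = $122,550.
Firearm was used or possessed during the offense (+75%): $122,550 × 1.75 = $214,462.50.
Documented medical condition requiring ongoing local treatment (−20%): $214,462.50 × 0.8 = $171,570.
Victim suffered great bodily injury (+10%): $171,570 × 1.1 = $188,727.

$188,727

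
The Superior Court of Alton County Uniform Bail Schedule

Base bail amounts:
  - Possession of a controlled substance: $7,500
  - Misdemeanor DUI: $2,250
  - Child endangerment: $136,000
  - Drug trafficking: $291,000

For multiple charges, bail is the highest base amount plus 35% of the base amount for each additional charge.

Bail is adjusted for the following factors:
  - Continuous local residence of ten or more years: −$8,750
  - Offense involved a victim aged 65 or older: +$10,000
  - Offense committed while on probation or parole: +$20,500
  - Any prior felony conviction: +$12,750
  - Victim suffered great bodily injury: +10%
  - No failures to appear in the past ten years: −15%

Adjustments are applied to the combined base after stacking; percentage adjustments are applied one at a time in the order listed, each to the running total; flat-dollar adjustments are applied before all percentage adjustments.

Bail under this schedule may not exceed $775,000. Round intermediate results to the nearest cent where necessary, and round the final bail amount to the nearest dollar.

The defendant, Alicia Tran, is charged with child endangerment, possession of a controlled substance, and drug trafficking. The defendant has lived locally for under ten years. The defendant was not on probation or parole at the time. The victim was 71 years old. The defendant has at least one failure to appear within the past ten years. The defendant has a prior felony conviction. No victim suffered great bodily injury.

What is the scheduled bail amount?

Base amounts from the schedule: child endangerment $136,000; possession of a controlled substance $7,500; drug trafficking $291,000.
Stacking rule: highest base plus 35% of each additional charge. Highest is drug trafficking at $291,000. Additional: $136,000 × 35% = $47,600; $7,500 × 35% = $2,625. Combined base = $291,000 + $50,225 = $341,225.
Offense involved a victim aged 65 or older (+$10,000 flat): $341,225 + $10,000 = $351,225.
Any prior felony conviction (+$12,750 flat): $351,225 + $12,750 = $363,975.
$363,975 is within the $775,000 maximum.

$363,975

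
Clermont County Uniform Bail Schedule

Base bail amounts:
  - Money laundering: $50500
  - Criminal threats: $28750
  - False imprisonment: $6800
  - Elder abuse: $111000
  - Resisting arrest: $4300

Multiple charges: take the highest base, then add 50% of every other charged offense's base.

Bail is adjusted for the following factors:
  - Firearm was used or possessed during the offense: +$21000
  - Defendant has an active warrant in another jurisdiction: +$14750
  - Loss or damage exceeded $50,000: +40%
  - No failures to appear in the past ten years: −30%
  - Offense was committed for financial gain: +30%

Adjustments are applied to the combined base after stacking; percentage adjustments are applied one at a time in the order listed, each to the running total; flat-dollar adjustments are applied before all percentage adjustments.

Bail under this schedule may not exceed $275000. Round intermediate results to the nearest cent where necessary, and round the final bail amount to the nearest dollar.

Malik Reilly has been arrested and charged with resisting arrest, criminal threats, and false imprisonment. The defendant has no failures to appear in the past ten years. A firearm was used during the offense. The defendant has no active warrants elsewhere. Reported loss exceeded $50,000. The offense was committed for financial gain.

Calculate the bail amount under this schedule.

Base amounts from the schedule: resisting arrest $4300; criminal threats $28750; false imprisonment $6800.
Stacking rule: highest base plus 50% of each additional charge. Highest is criminal threats at $28750. Additional: $4300 × 50% = $2150; $6800 × 50% = $3400. Combined base = $28750 + $5550 = $34300.
Firearm was used or possessed during the offense (+$21000 flat): $34300 + $21000 = $55300.
Loss or damage exceeded $50,000 (+40%): $55300 × 1.4 = $77420.
No failures to appear in the past ten years (−30%): $77420 × 0.7 = $54194.
Offense was committed for financial gain (+30%): $54194 × 1.3 = $70452.20.
$70452.20 is within the $275000 maximum.
Rounded to the nearest dollar: $70452.

$70452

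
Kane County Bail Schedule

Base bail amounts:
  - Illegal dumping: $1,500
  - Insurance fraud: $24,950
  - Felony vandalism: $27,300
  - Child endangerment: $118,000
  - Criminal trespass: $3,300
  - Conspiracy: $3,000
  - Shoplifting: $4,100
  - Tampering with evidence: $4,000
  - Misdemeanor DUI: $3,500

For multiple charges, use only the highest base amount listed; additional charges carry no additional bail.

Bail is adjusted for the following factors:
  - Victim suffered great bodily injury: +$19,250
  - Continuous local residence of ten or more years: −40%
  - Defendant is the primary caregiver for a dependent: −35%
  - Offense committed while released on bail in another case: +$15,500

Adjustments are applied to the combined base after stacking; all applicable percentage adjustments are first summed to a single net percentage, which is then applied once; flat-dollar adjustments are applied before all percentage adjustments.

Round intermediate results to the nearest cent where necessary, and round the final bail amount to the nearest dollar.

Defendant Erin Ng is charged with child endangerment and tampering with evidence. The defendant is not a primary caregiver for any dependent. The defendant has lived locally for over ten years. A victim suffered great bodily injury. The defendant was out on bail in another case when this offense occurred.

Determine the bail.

Base amounts from the schedule: child endangerment $118,000; tampering with evidence $4,000.
Stacking rule: use the highest base only. Highest is child endangerment at $118,000. Combined base = $118,000.
Victim suffered great bodily injury (+$19,250 flat): $118,000 + $19,250 = $137,250.
Offense committed while released on bail in another case (+$15,500 flat): $137,250 + $15,500 = $152,750.
Continuous local residence of ten or more years (−40%): $152,750 × 0.6 = $91,650.

$91,650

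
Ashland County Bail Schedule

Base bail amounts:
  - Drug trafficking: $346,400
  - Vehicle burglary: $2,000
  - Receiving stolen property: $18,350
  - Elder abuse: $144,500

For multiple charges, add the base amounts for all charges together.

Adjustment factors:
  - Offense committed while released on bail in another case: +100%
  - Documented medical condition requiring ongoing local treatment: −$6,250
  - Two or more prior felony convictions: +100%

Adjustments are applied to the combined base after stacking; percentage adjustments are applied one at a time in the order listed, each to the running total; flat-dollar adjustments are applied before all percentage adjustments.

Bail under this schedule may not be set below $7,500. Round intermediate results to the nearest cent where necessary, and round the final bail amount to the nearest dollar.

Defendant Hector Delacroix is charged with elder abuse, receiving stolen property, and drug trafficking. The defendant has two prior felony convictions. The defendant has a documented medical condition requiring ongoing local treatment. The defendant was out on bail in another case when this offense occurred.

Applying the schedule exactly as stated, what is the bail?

$2,012,000

Base amounts from the schedule: elder abuse $144,500; receiving stolen property $18,350; drug trafficking $346,400.
Stacking rule: sum of all bases. $144,500 + $18,350 + $346,400 = $509,250.
Documented medical condition requiring ongoing local treatment (−$6,250 flat): $509,250 − $6,250 = $503,000.
Offense committed while released on bail in another case (+100%): $503,000 × 2 = $1,006,000.
Two or more prior felony convictions (+100%): $1,006,000 × 2 = $2,012,000.
$2,012,000 is at or above the $7,500 minimum.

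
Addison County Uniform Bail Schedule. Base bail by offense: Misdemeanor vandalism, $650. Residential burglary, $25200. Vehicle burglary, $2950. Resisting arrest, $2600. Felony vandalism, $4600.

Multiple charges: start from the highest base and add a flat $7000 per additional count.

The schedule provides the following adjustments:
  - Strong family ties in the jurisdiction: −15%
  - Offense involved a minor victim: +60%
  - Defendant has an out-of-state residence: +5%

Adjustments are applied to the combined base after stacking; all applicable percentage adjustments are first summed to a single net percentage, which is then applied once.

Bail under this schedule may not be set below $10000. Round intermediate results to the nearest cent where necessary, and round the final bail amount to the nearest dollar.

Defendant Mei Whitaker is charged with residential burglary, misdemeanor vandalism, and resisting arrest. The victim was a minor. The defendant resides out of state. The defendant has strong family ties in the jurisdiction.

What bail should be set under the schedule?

Base amounts from the schedule: residential burglary $25200; misdemeanor vandalism $650; resisting arrest $2600.
Stacking rule: highest base plus $7000 per additional charge. Highest is residential burglary at $25200; 2 additional charges → +$14000. Combined base = $39200.
Net percentage adjustment: −15% +60% +5% = +50%. $39200 × 1.5 = $58800.
$58800 is at or above the $10000 minimum.

$58800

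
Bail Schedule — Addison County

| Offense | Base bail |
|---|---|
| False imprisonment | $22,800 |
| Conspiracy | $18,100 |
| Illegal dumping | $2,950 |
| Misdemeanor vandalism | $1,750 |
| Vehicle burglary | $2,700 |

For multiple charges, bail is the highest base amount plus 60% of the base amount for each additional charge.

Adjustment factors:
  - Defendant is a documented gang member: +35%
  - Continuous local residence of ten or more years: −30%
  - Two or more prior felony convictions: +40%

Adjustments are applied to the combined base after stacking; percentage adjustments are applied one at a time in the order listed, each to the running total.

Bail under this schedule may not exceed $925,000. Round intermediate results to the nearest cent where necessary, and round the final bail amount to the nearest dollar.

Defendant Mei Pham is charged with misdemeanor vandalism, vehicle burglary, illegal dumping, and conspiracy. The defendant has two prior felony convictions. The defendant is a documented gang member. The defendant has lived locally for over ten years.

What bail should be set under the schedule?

$29,820

Base amounts from the schedule: misdemeanor vandalism $1,750; vehicle burglary $2,700; illegal dumping $2,950; conspiracy $18,100.
Stacking rule: highest base plus 60% of each additional charge. Highest is conspiracy at $18,100. Additional: $1,750 × 60% = $1,050; $2,700 × 60% = $1,620; $2,950 × 60% = $1,770. Combined base = $18,100 + $4,440 = $22,540.
Defendant is a documented gang member (+35%): $22,540 × 1.35 = $30,429.
Continuous local residence of ten or more years (−30%): $30,429 × 0.7 = $21,300.30.
Two or more prior felony convictions (+40%): $21,300.30 × 1.4 = $29,820.42.
$29,820.42 is within the $925,000 maximum.
Rounded to the nearest dollar: $29,820.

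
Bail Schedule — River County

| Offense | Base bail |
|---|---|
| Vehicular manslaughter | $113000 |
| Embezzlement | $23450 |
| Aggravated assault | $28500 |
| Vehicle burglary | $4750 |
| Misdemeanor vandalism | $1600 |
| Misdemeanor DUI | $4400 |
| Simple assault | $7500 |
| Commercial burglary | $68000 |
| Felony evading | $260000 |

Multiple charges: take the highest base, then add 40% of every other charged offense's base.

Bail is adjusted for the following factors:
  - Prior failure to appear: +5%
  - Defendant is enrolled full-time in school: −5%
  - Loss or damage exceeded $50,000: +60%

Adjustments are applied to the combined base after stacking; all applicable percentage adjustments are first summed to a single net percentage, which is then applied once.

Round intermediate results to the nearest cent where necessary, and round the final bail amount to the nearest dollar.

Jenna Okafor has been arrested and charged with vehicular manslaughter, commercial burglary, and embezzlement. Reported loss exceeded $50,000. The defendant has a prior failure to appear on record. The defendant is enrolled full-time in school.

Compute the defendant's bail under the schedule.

Base amounts from the schedule: vehicular manslaughter $113000; commercial burglary $68000; embezzlement $23450.
Stacking rule: highest base plus 40% of each additional charge. Highest is vehicular manslaughter at $113000. Additional: $68000 × 40% = $27200; $23450 × 40% = $9380. Combined base = $113000 + $36580 = $149580.
Net percentage adjustment: +5% −5% +60% = +60%. $149580 × 1.6 = $239328.

$239328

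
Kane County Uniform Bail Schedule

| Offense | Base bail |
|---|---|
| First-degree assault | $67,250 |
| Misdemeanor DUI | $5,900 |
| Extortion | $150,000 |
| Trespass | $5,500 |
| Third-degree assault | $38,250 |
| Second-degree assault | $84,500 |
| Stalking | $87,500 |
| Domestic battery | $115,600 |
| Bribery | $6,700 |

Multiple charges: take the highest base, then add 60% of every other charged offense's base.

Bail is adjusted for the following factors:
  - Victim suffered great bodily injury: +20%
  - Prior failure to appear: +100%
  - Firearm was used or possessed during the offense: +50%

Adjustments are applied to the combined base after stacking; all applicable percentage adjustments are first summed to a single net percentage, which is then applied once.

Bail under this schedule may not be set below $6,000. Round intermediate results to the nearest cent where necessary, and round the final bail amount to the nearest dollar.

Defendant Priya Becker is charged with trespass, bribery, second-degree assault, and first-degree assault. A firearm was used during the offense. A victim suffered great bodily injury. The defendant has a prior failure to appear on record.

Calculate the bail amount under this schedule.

Base amounts from the schedule: trespass $5,500; bribery $6,700; second-degree assault $84,500; first-degree assault $67,250.
Stacking rule: highest base plus 60% of each additional charge. Highest is second-degree assault at $84,500. Additional: $5,500 × 60% = $3,300; $6,700 × 60% = $4,020; $67,250 × 60% = $40,350. Combined base = $84,500 + $47,670 = $132,170.
Net percentage adjustment: +20% +100% +50% = +170%. $132,170 × 2.7 = $356,859.
$356,859 is at or above the $6,000 minimum.

$356,859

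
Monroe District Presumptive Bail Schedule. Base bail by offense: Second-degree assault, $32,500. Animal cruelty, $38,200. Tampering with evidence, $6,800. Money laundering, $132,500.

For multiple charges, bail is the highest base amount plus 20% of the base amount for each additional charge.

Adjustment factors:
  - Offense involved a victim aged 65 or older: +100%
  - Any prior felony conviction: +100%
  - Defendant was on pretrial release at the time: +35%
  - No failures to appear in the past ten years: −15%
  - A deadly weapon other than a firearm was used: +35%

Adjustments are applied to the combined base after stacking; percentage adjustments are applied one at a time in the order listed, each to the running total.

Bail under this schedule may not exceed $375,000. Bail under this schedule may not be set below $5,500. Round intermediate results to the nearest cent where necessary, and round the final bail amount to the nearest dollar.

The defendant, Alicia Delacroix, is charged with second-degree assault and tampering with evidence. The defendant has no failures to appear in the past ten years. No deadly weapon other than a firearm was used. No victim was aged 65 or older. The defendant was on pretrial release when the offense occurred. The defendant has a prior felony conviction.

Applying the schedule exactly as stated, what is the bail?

$77,709

Base amounts from the schedule: second-degree assault $32,500; tampering with evidence $6,800.
Stacking rule: highest base plus 20% of each additional charge. Highest is second-degree assault at $32,500. Additional: $6,800 × 20% = $1,360. Combined base = $32,500 + $1,360 = $33,860.
Any prior felony conviction (+100%): $33,860 × 2 = $67,720.
Defendant was on pretrial release at the time (+35%): $67,720 × 1.35 = $91,422.
No failures to appear in the past ten years (−15%): $91,422 × 0.85 = $77,708.70.
$77,708.70 is within the $375,000 maximum.
$77,708.70 is at or above the $5,500 minimum.
Rounded to the nearest dollar: $77,709.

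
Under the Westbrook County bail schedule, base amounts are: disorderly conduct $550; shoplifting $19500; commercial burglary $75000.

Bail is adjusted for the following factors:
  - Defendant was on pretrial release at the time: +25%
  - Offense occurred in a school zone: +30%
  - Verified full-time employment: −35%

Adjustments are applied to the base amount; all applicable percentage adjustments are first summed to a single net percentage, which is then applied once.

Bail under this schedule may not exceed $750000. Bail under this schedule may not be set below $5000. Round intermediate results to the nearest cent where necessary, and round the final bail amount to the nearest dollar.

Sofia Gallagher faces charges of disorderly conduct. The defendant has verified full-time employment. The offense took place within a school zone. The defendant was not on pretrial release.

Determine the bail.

Base amounts from the schedule: disorderly conduct $550.
Single charge. Combined base = $550.
Net percentage adjustment: +30% −35% = −5%. $550 × 0.95 = $522.50.
$522.50 is within the $750000 maximum.
Result $522.50 is below the minimum of $5000; bail is set at the minimum $5000.

$5000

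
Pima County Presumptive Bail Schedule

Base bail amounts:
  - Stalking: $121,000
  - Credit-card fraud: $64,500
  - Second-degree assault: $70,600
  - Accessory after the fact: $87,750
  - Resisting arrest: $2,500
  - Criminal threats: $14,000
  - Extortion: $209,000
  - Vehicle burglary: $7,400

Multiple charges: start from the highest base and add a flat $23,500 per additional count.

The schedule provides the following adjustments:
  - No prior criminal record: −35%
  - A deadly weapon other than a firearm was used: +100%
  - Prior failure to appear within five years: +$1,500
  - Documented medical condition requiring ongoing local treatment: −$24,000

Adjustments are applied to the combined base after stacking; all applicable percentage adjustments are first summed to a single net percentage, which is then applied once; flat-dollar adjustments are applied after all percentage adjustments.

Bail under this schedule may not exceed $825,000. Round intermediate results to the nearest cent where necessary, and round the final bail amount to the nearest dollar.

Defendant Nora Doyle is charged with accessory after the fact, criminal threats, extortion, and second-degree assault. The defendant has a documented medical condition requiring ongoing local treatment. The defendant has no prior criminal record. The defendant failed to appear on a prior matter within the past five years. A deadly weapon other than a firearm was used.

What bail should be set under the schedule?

Base amounts from the schedule: accessory after the fact $87,750; criminal threats $14,000; extortion $209,000; second-degree assault $70,600.
Stacking rule: highest base plus $23,500 per additional charge. Highest is extortion at $209,000; 3 additional charges → +$70,500. Combined base = $279,500.
Net percentage adjustment: −35% +100% = +65%. $279,500 × 1.65 = $461,175.
Prior failure to appear within five years (+$1,500 flat): $461,175 + $1,500 = $462,675.
Documented medical condition requiring ongoing local treatment (−$24,000 flat): $462,675 − $24,000 = $438,675.
$438,675 is within the $825,000 maximum.

$438,675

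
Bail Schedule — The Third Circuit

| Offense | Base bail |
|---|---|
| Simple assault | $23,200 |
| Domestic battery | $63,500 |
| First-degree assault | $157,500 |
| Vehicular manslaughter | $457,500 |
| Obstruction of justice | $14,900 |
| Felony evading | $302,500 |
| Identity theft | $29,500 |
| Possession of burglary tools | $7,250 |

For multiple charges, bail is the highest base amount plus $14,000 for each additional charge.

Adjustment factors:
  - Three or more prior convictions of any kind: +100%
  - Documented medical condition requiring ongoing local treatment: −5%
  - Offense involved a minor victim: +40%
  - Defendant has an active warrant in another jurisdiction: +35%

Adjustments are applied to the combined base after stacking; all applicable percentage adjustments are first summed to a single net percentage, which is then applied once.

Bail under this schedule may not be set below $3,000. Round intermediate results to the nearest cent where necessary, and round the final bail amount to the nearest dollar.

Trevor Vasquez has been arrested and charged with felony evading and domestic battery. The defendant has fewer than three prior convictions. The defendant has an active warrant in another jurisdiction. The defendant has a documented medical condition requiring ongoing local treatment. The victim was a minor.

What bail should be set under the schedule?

Base amounts from the schedule: felony evading $302,500; domestic battery $63,500.
Stacking rule: highest base plus $14,000 per additional charge. Highest is felony evading at $302,500; 1 additional charge → +$14,000. Combined base = $316,500.
Net percentage adjustment: −5% +40% +35% = +70%. $316,500 × 1.7 = $538,050.
$538,050 is at or above the $3,000 minimum.

$538,050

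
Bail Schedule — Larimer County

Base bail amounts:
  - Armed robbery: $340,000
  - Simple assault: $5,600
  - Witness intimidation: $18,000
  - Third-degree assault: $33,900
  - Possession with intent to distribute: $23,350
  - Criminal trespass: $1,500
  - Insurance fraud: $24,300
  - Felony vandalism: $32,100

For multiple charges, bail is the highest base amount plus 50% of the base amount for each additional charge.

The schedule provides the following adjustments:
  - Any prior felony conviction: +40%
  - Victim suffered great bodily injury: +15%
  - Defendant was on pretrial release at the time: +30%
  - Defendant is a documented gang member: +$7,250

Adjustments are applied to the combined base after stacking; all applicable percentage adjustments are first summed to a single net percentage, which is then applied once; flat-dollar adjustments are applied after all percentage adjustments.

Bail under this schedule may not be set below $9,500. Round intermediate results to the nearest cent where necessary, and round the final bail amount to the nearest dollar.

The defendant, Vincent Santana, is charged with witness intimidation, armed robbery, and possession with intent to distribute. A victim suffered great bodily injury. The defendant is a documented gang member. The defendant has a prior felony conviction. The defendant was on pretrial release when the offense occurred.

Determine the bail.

Base amounts from the schedule: witness intimidation $18,000; armed robbery $340,000; possession with intent to distribute $23,350.
Stacking rule: highest base plus 50% of each additional charge. Highest is armed robbery at $340,000. Additional: $18,000 × 50% = $9,000; $23,350 × 50% = $11,675. Combined base = $340,000 + $20,675 = $360,675.
Net percentage adjustment: +40% +15% +30% = +85%. $360,675 × 1.85 = $667,248.75.
Defendant is a documented gang member (+$7,250 flat): $667,248.75 + $7,250 = $674,498.75.
$674,498.75 is at or above the $9,500 minimum.
Rounded to the nearest dollar: $674,499.

$674,499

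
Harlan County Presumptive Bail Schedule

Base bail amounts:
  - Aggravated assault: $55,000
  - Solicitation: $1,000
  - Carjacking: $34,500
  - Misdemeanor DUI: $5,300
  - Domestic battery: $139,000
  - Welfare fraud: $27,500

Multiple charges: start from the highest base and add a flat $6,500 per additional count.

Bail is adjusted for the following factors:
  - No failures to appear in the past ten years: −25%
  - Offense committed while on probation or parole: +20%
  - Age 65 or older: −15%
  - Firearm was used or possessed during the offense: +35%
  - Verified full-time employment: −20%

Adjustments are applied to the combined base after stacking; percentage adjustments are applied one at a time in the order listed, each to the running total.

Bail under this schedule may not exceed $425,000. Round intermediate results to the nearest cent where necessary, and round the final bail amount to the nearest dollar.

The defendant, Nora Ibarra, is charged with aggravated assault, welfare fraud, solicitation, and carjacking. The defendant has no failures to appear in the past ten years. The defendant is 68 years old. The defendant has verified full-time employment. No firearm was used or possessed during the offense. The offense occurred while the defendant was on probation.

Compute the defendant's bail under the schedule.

Base amounts from the schedule: aggravated assault $55,000; welfare fraud $27,500; solicitation $1,000; carjacking $34,500.
Stacking rule: highest base plus $6,500 per additional charge. Highest is aggravated assault at $55,000; 3 additional charges → +$19,500. Combined base = $74,500.
No failures to appear in the past ten years (−25%): $74,500 × 0.75 = $55,875.
Offense committed while on probation or parole (+20%): $55,875 × 1.2 = $67,050.
Age 65 or older (−15%): $67,050 × 0.85 = $56,992.50.
Verified full-time employment (−20%): $56,992.50 × 0.8 = $45,594.
$45,594 is within the $425,000 maximum.

$45,594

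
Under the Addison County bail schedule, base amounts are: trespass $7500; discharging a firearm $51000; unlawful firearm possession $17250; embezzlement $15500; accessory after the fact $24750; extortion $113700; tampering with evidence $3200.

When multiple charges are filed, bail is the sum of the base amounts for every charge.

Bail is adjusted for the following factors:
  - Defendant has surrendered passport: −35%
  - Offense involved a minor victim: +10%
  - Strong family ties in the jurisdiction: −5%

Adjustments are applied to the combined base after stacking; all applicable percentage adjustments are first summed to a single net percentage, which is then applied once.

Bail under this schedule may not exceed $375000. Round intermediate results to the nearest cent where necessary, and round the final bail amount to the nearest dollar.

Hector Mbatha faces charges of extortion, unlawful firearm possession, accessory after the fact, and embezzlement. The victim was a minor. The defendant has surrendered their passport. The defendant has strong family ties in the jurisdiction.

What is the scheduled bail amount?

Base amounts from the schedule: extortion $113700; unlawful firearm possession $17250; accessory after the fact $24750; embezzlement $15500.
Stacking rule: sum of all bases. $113700 + $17250 + $24750 + $15500 = $171200.
Net percentage adjustment: −35% +10% −5% = −30%. $171200 × 0.7 = $119840.
$119840 is within the $375000 maximum.

$119840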